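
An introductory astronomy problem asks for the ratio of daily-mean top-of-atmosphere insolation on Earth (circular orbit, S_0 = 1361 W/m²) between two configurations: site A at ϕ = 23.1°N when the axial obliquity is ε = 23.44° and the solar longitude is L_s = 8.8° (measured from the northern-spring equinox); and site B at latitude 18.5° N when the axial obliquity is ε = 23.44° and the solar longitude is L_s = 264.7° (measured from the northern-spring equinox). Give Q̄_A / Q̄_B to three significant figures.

— Configuration A (ϕ=+23.1°):
Solar declination: sin δ = sin ε · sin L_s = sin 23.44° × sin 8.8° = 0.06086, so δ = +3.489°.
cos h₀ = −tan(+23.1°) tan(+3.489°) = -0.0260, h₀ = 1.5968 rad.
Bracket: h₀ sin ϕ sin δ + cos ϕ cos δ sin h₀ = 1.5968×0.39234×0.06086 + 0.91982×0.99815×0.99966 = 0.038128 + 0.917806 = 0.955934.
Q̄ = (S_0/π) × [bracket] = (1361/π) × 0.955934 = 414.13 W/m².
— Configuration B (ϕ=+18.5°):
Solar declination: sin δ = sin ε · sin L_s = sin 23.44° × sin 264.7° = -0.39609, so δ = -23.334°.
cos h₀ = −tan(+18.5°) tan(-23.334°) = 0.1443, h₀ = 1.4260 rad.
Bracket: h₀ sin ϕ sin δ + cos ϕ cos δ sin h₀ = 1.4260×0.31730×-0.39609 + 0.94832×0.91821×0.98953 = -0.179219 + 0.861640 = 0.682421.
Q̄ = (S_0/π) × [bracket] = (1361/π) × 0.682421 = 295.64 W/m².
Ratio Q̄_A / Q̄_B = 414.13 / 295.64 = 1.401.

Q̄_A / Q̄_B ≈ 1.40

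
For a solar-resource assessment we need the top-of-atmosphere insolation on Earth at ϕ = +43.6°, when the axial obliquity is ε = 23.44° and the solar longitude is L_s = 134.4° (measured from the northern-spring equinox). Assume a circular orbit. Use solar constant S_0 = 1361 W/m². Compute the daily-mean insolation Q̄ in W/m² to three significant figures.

Solar declination: sin δ = sin ε · sin L_s = sin 23.44° × sin 134.4° = 0.28421, so δ = +16.512°.
cos h₀ = −tan(+43.6°) tan(+16.512°) = -0.2823, h₀ = 1.8570 rad.
Bracket: h₀ sin ϕ sin δ + cos ϕ cos δ sin h₀ = 1.8570×0.68962×0.28421 + 0.72417×0.95876×0.95933 = 0.363966 + 0.666068 = 1.030034.
Q̄ = (S_0/π) × [bracket] = (1361/π) × 1.030034 = 446.2 W/m².

Q̄ ≈ 446 W/m²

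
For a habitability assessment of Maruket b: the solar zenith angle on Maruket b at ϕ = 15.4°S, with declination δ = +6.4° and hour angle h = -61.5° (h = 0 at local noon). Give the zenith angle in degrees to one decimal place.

cos θ_z = sin ϕ sin δ + cos ϕ cos δ cos h = -0.029601 + 0.457160 = 0.427559.
θ_z = arccos(0.427559) = 64.7°.

θ_z = 64.7°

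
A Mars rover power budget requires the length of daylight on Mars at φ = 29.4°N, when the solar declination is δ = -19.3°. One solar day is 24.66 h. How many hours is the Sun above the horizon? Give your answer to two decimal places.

10.77 h

cos H₀ = −tan φ · tan δ = −tan(+29.4°) × tan(-19.300°) = 0.1973, so H₀ = 1.3722 rad = 78.62°.
Daylight = 2H₀/(2π) × 24.66 h = (1.3722/π) × 24.66 = 10.77 h.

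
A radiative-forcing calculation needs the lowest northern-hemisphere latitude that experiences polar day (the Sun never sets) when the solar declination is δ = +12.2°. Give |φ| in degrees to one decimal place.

Polar day requires cos H₀ = −tan φ tan δ ≤ −1, i.e. tan φ tan δ ≥ 1.
The boundary is |tan φ| · |tan δ| = 1, so |φ| = 90° − |δ| = 90° − 12.2° = 77.8° in the northern hemisphere.

|φ| = 77.8°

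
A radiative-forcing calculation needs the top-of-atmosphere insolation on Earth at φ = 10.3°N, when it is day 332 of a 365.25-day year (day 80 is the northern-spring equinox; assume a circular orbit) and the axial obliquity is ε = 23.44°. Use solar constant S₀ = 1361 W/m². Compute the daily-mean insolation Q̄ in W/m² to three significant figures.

Q̄ ≈ 352 W/m²

Solar longitude: λ_s = 360° × (332 − 80)/365.25 = 248.378°.
sin δ = sin 23.44° × sin 248.378° = -0.36980, so δ = -21.703°.
cos H₀ = −tan(+10.3°) tan(-21.703°) = 0.0723, H₀ = 1.4984 rad.
Bracket: H₀ sin φ sin δ + cos φ cos δ sin H₀ = 1.4984×0.17880×-0.36980 + 0.98389×0.92911×0.99738 = -0.099075 + 0.911747 = 0.812672.
Q̄ = (S₀/π) × [bracket] = (1361/π) × 0.812672 = 352.1 W/m².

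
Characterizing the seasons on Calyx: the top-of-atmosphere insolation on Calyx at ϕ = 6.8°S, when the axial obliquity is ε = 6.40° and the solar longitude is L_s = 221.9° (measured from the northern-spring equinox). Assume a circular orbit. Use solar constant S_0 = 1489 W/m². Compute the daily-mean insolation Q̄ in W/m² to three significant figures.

Q̄ ≈ 476 W/m²

Solar declination: sin δ = sin ε · sin L_s = sin 6.40° × sin 221.9° = -0.07444, so δ = -4.269°.
cos h₀ = −tan(-6.8°) tan(-4.269°) = -0.0089, h₀ = 1.5797 rad.
Bracket: h₀ sin ϕ sin δ + cos ϕ cos δ sin h₀ = 1.5797×-0.11840×-0.07444 + 0.99297×0.99723×0.99996 = 0.013923 + 0.990180 = 1.004103.
Q̄ = (S_0/π) × [bracket] = (1489/π) × 1.004103 = 475.9 W/m².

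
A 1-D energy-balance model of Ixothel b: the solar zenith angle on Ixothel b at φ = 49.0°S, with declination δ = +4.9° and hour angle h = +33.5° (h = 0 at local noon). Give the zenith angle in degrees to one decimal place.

cos θ_z = sin φ sin δ + cos φ cos δ cos h = -0.064465 + 0.545079 = 0.480614.
θ_z = arccos(0.480614) = 61.3°.

θ_z = 61.3°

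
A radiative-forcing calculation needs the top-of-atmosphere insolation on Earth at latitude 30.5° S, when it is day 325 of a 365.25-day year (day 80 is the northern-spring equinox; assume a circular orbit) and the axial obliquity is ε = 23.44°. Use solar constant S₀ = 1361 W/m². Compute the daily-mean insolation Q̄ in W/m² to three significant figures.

Q̄ ≈ 479 W/m²

Solar longitude: λ_s = 360° × (325 − 80)/365.25 = 241.478°.
sin δ = sin 23.44° × sin 241.478° = -0.34951, so δ = -20.457°.
cos H₀ = −tan(-30.5°) tan(-20.457°) = -0.2197, H₀ = 1.7923 rad.
Bracket: H₀ sin φ sin δ + cos φ cos δ sin H₀ = 1.7923×-0.50754×-0.34951 + 0.86163×0.93693×0.97556 = 0.317937 + 0.787557 = 1.105494.
Q̄ = (S₀/π) × [bracket] = (1361/π) × 1.105494 = 478.9 W/m².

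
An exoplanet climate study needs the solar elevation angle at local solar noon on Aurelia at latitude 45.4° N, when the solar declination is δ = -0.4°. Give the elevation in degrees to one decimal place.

At local noon the hour angle is zero, so the zenith angle equals |ϕ − δ| = |+45.4° − (-0.400°)| = 45.800°.
Elevation = 90° − 45.800° = 44.2°.

44.2°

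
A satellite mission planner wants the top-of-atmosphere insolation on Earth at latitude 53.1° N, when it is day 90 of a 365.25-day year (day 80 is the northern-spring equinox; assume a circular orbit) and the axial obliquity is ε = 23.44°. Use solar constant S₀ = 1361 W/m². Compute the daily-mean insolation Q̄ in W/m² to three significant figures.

Q̄ ≈ 298 W/m²

Solar longitude: λ_s = 360° × (90 − 80)/365.25 = 9.856°.
sin δ = sin 23.44° × sin 9.856° = 0.06809, so δ = +3.904°.
cos H₀ = −tan(+53.1°) tan(+3.904°) = -0.0909, H₀ = 1.6618 rad.
Bracket: H₀ sin φ sin δ + cos φ cos δ sin H₀ = 1.6618×0.79968×0.06809 + 0.60042×0.99768×0.99586 = 0.090485 + 0.596547 = 0.687032.
Q̄ = (S₀/π) × [bracket] = (1361/π) × 0.687032 = 297.6 W/m².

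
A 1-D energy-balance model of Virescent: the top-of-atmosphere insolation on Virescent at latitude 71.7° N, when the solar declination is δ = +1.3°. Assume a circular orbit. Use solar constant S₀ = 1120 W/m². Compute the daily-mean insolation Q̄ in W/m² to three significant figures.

Q̄ ≈ 124 W/m²

cos H₀ = −tan(+71.7°) tan(+1.300°) = -0.0686, H₀ = 1.6395 rad.
Bracket: H₀ sin φ sin δ + cos φ cos δ sin H₀ = 1.6395×0.94943×0.02269 + 0.31399×0.99974×0.99764 = 0.035319 + 0.313168 = 0.348487.
Q̄ = (S₀/π) × [bracket] = (1120/π) × 0.348487 = 124.2 W/m².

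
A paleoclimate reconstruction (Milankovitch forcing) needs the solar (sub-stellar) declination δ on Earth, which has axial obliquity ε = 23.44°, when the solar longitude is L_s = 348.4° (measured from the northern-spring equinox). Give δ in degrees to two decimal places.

δ = -4.59°

sin δ = sin ε · sin L_s = sin 23.44° × sin 348.4° = -0.079986.
δ = arcsin(-0.079986) = -4.59°.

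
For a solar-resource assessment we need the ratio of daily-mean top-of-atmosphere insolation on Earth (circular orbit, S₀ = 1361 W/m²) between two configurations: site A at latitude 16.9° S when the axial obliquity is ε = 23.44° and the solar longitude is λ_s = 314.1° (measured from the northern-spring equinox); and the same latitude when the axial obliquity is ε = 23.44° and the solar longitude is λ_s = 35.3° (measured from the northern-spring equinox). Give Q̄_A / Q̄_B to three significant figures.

Q̄_A / Q̄_B ≈ 1.27

— Configuration A (φ=-16.9°):
Solar declination: sin δ = sin ε · sin λ_s = sin 23.44° × sin 314.1° = -0.28566, so δ = -16.598°.
cos H₀ = −tan(-16.9°) tan(-16.598°) = -0.0906, H₀ = 1.6615 rad.
Bracket: H₀ sin φ sin δ + cos φ cos δ sin H₀ = 1.6615×-0.29070×-0.28566 + 0.95681×0.95833×0.99589 = 0.137973 + 0.913171 = 1.051144.
Q̄ = (S₀/π) × [bracket] = (1361/π) × 1.051144 = 455.38 W/m².
— Configuration B (φ=-16.9°):
Solar declination: sin δ = sin ε · sin λ_s = sin 23.44° × sin 35.3° = 0.22987, so δ = +13.289°.
cos H₀ = −tan(-16.9°) tan(+13.289°) = 0.0718, H₀ = 1.4990 rad.
Bracket: H₀ sin φ sin δ + cos φ cos δ sin H₀ = 1.4990×-0.29070×0.22987 + 0.95681×0.97322×0.99742 = -0.100168 + 0.928784 = 0.828616.
Q̄ = (S₀/π) × [bracket] = (1361/π) × 0.828616 = 358.97 W/m².
Ratio Q̄_A / Q̄_B = 455.38 / 358.97 = 1.269.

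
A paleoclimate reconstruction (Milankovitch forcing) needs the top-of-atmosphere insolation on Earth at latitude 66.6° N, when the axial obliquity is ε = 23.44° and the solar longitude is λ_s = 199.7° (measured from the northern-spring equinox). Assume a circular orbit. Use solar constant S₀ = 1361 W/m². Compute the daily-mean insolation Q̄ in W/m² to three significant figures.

Solar declination: sin δ = sin ε · sin λ_s = sin 23.44° × sin 199.7° = -0.13409, so δ = -7.706°.
cos H₀ = −tan(+66.6°) tan(-7.706°) = 0.3127, H₀ = 1.2528 rad.
Bracket: H₀ sin φ sin δ + cos φ cos δ sin H₀ = 1.2528×0.91775×-0.13409 + 0.39715×0.99097×0.94985 = -0.154171 + 0.373827 = 0.219656.
Q̄ = (S₀/π) × [bracket] = (1361/π) × 0.219656 = 95.16 W/m².

Q̄ ≈ 95.2 W/m²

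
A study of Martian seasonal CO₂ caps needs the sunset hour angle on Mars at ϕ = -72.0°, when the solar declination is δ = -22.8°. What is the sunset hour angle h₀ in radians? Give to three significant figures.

h₀ = 3.14 rad

Sunrise equation: cos h₀ = −tan ϕ · tan δ = -1.2937 ≤ −1, so the Sun never sets (polar day) and h₀ = π.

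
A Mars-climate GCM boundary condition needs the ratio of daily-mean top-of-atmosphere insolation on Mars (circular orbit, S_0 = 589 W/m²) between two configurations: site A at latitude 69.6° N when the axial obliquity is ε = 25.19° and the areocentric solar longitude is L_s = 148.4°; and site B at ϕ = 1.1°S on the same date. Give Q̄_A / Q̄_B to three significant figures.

Q̄_A / Q̄_B ≈ 0.759

— Configuration A (ϕ=+69.6°):
sin δ = sin 25.19° × sin 148.4° = 0.22302, so δ = +12.886°.
cos h₀ = −tan(+69.6°) tan(+12.886°) = -0.6152, h₀ = 2.2334 rad.
Bracket: h₀ sin ϕ sin δ + cos ϕ cos δ sin h₀ = 2.2334×0.93728×0.22302 + 0.34857×0.97481×0.78839 = 0.466852 + 0.267887 = 0.734739.
Q̄ = (S_0/π) × [bracket] = (589/π) × 0.734739 = 137.75 W/m².
— Configuration B (ϕ=-1.1°):
cos h₀ = −tan(-1.1°) tan(+12.886°) = 0.0044, h₀ = 1.5664 rad.
Bracket: h₀ sin ϕ sin δ + cos ϕ cos δ sin h₀ = 1.5664×-0.01920×0.22302 + 0.99982×0.97481×0.99999 = -0.006707 + 0.974625 = 0.967918.
Q̄ = (S_0/π) × [bracket] = (589/π) × 0.967918 = 181.47 W/m².
Ratio Q̄_A / Q̄_B = 137.75 / 181.47 = 0.7591.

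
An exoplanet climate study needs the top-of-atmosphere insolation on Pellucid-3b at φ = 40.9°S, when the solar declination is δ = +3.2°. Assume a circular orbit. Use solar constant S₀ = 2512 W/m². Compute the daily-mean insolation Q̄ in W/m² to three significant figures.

cos H₀ = −tan(-40.9°) tan(+3.200°) = 0.0484, H₀ = 1.5223 rad.
Bracket: H₀ sin φ sin δ + cos φ cos δ sin H₀ = 1.5223×-0.65474×0.05582 + 0.75585×0.99844×0.99883 = -0.055636 + 0.753788 = 0.698152.
Q̄ = (S₀/π) × [bracket] = (2512/π) × 0.698152 = 558.2 W/m².

Q̄ ≈ 558 W/m²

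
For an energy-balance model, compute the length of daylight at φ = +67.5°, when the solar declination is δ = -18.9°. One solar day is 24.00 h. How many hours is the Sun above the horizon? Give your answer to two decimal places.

4.57 h

cos H₀ = −tan φ · tan δ = −tan(+67.5°) × tan(-18.900°) = 0.8266, so H₀ = 0.5978 rad = 34.25°.
Daylight = 2H₀/(2π) × 24.00 h = (0.5978/π) × 24.00 = 4.57 h.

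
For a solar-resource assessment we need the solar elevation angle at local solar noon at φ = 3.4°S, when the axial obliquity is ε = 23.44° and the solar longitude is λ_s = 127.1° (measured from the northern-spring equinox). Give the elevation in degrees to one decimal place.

Solar declination: sin δ = sin ε · sin λ_s = sin 23.44° × sin 127.1° = 0.31727, so δ = +18.498°.
At local noon the hour angle is zero, so the zenith angle equals |φ − δ| = |-3.4° − (+18.498°)| = 21.898°.
Elevation = 90° − 21.898° = 68.1°.

68.1°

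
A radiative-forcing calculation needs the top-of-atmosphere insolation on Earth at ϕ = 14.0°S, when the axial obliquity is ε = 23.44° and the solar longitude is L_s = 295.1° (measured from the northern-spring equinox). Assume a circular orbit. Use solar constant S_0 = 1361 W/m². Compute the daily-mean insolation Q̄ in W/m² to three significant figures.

Solar declination: sin δ = sin ε · sin L_s = sin 23.44° × sin 295.1° = -0.36022, so δ = -21.114°.
cos h₀ = −tan(-14.0°) tan(-21.114°) = -0.0963, h₀ = 1.6672 rad.
Bracket: h₀ sin ϕ sin δ + cos ϕ cos δ sin h₀ = 1.6672×-0.24192×-0.36022 + 0.97030×0.93287×0.99535 = 0.145287 + 0.900955 = 1.046242.
Q̄ = (S_0/π) × [bracket] = (1361/π) × 1.046242 = 453.3 W/m².

Q̄ ≈ 453 W/m²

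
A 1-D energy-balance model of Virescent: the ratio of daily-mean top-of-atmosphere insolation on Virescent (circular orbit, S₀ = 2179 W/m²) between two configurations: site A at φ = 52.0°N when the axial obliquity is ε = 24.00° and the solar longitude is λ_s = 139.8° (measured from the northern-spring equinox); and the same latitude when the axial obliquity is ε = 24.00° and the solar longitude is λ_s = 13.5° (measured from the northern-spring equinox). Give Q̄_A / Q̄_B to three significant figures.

Q̄_A / Q̄_B ≈ 1.30

— Configuration A (φ=+52.0°):
Solar declination: sin δ = sin ε · sin λ_s = sin 24.00° × sin 139.8° = 0.26253, so δ = +15.220°.
cos H₀ = −tan(+52.0°) tan(+15.220°) = -0.3482, H₀ = 1.9265 rad.
Bracket: H₀ sin φ sin δ + cos φ cos δ sin H₀ = 1.9265×0.78801×0.26253 + 0.61566×0.96492×0.93741 = 0.398547 + 0.556880 = 0.955427.
Q̄ = (S₀/π) × [bracket] = (2179/π) × 0.955427 = 662.68 W/m².
— Configuration B (φ=+52.0°):
Solar declination: sin δ = sin ε · sin λ_s = sin 24.00° × sin 13.5° = 0.09495, so δ = +5.448°.
cos H₀ = −tan(+52.0°) tan(+5.448°) = -0.1221, H₀ = 1.6932 rad.
Bracket: H₀ sin φ sin δ + cos φ cos δ sin H₀ = 1.6932×0.78801×0.09495 + 0.61566×0.99548×0.99252 = 0.126688 + 0.608293 = 0.734981.
Q̄ = (S₀/π) × [bracket] = (2179/π) × 0.734981 = 509.78 W/m².
Ratio Q̄_A / Q̄_B = 662.68 / 509.78 = 1.300.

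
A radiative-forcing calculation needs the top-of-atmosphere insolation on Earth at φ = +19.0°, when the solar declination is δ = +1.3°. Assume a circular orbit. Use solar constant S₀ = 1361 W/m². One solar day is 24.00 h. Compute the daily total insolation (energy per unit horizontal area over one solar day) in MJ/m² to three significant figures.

35.8 MJ/m²

cos H₀ = −tan(+19.0°) tan(+1.300°) = -0.0078, H₀ = 1.5786 rad.
Bracket: H₀ sin φ sin δ + cos φ cos δ sin H₀ = 1.5786×0.32557×0.02269 + 0.94552×0.99974×0.99997 = 0.011661 + 0.945246 = 0.956907.
Q̄ = (S₀/π) × [bracket] = (1361/π) × 0.956907 = 414.55 W/m².
Daily total = Q̄ × 24.00 h × 3600 s/h = 414.55 × 24.00 × 3600 / 10⁶ = 35.82 MJ/m².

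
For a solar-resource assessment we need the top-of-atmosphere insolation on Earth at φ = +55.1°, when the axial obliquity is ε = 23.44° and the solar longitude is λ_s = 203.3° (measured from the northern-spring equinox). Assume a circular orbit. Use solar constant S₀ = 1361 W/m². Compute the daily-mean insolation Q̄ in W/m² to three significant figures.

Q̄ ≈ 163 W/m²

Solar declination: sin δ = sin ε · sin λ_s = sin 23.44° × sin 203.3° = -0.15734, so δ = -9.053°.
cos H₀ = −tan(+55.1°) tan(-9.053°) = 0.2284, H₀ = 1.3404 rad.
Bracket: H₀ sin φ sin δ + cos φ cos δ sin H₀ = 1.3404×0.82015×-0.15734 + 0.57215×0.98754×0.97357 = -0.172968 + 0.550088 = 0.377120.
Q̄ = (S₀/π) × [bracket] = (1361/π) × 0.377120 = 163.4 W/m².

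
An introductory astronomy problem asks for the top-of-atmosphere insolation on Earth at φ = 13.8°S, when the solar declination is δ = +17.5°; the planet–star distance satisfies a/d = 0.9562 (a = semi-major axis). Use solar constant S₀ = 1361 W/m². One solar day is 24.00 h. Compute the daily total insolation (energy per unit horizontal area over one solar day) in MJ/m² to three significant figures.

cos H₀ = −tan(-13.8°) tan(+17.500°) = 0.0774, H₀ = 1.4933 rad.
Bracket: H₀ sin φ sin δ + cos φ cos δ sin H₀ = 1.4933×-0.23853×0.30071 + 0.97113×0.95372×0.99700 = -0.107112 + 0.923408 = 0.816296.
Inverse-square distance factor (a/d)² = 0.9562² = 0.914318.
Q̄ = (S₀/π) × 0.914318 × [bracket] = (1361/π) × 0.914318 × 0.816296 = 323.34 W/m².
Daily total = Q̄ × 24.00 h × 3600 s/h = 323.34 × 24.00 × 3600 / 10⁶ = 27.94 MJ/m².

27.9 MJ/m²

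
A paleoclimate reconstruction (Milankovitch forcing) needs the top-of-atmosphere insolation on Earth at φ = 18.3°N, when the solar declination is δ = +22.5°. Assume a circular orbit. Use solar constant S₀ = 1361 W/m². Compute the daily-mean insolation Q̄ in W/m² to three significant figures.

cos H₀ = −tan(+18.3°) tan(+22.500°) = -0.1370, H₀ = 1.7082 rad.
Bracket: H₀ sin φ sin δ + cos φ cos δ sin H₀ = 1.7082×0.31399×0.38268 + 0.94943×0.92388×0.99057 = 0.205253 + 0.868888 = 1.074141.
Q̄ = (S₀/π) × [bracket] = (1361/π) × 1.074141 = 465.3 W/m².

Q̄ ≈ 465 W/m²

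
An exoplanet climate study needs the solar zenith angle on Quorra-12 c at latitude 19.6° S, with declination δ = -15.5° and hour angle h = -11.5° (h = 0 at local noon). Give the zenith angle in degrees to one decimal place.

cos θ_z = sin φ sin δ + cos φ cos δ cos h = 0.089646 + 0.889571 = 0.979217.
θ_z = arccos(0.979217) = 11.7°.

θ_z = 11.7°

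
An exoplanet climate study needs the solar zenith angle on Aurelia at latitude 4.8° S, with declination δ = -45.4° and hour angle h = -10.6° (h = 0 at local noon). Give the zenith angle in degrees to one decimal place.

θ_z = 41.6°

cos θ_z = sin φ sin δ + cos φ cos δ cos h = 0.059581 + 0.687751 = 0.747332.
θ_z = arccos(0.747332) = 41.6°.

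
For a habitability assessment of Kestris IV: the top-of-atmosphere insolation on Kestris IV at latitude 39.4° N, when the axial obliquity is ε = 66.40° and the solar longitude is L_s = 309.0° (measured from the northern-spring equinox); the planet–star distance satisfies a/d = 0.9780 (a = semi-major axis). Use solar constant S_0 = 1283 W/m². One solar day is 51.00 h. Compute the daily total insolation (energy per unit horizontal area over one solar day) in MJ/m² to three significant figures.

2.52 MJ/m²

Solar declination: sin δ = sin ε · sin L_s = sin 66.40° × sin 309.0° = -0.71215, so δ = -45.410°.
cos h₀ = −tan(+39.4°) tan(-45.410°) = 0.8332, h₀ = 0.5858 rad.
Bracket: h₀ sin ϕ sin δ + cos ϕ cos δ sin h₀ = 0.5858×0.63473×-0.71215 + 0.77273×0.70203×0.55290 = -0.264795 + 0.299937 = 0.035142.
Inverse-square distance factor (a/d)² = 0.9780² = 0.956484.
Q̄ = (S_0/π) × 0.956484 × [bracket] = (1283/π) × 0.956484 × 0.035142 = 13.727 W/m².
Daily total = Q̄ × 51.00 h × 3600 s/h = 13.727 × 51.00 × 3600 / 10⁶ = 2.520 MJ/m².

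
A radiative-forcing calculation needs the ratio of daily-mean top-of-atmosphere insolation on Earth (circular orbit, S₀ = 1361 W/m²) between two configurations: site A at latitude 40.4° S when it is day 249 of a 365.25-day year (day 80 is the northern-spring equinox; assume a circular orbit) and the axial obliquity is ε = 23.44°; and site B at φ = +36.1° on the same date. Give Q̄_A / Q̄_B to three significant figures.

Q̄_A / Q̄_B ≈ 0.747

— Configuration A (φ=-40.4°):
Solar longitude: λ_s = 360° × (249 − 80)/365.25 = 166.571°.
sin δ = sin 23.44° × sin 166.571° = 0.09238, so δ = +5.301°.
cos H₀ = −tan(-40.4°) tan(+5.301°) = 0.0790, H₀ = 1.4918 rad.
Bracket: H₀ sin φ sin δ + cos φ cos δ sin H₀ = 1.4918×-0.64812×0.09238 + 0.76154×0.99572×0.99688 = -0.089319 + 0.755915 = 0.666596.
Q̄ = (S₀/π) × [bracket] = (1361/π) × 0.666596 = 288.78 W/m².
— Configuration B (φ=+36.1°):
cos H₀ = −tan(+36.1°) tan(+5.301°) = -0.0677, H₀ = 1.6385 rad.
Bracket: H₀ sin φ sin δ + cos φ cos δ sin H₀ = 1.6385×0.58920×0.09238 + 0.80799×0.99572×0.99771 = 0.089184 + 0.802689 = 0.891873.
Q̄ = (S₀/π) × [bracket] = (1361/π) × 0.891873 = 386.38 W/m².
Ratio Q̄_A / Q̄_B = 288.78 / 386.38 = 0.7474.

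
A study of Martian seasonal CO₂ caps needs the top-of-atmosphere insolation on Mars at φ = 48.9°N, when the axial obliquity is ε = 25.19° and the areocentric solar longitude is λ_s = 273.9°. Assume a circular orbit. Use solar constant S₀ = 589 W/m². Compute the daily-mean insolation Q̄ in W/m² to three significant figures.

Q̄ ≈ 33.9 W/m²

sin δ = sin 25.19° × sin 273.9° = -0.42464, so δ = -25.128°.
cos H₀ = −tan(+48.9°) tan(-25.128°) = 0.5376, H₀ = 1.0031 rad.
Bracket: H₀ sin φ sin δ + cos φ cos δ sin H₀ = 1.0031×0.75356×-0.42464 + 0.65738×0.90536×0.84317 = -0.320984 + 0.501826 = 0.180842.
Q̄ = (S₀/π) × [bracket] = (589/π) × 0.180842 = 33.91 W/m².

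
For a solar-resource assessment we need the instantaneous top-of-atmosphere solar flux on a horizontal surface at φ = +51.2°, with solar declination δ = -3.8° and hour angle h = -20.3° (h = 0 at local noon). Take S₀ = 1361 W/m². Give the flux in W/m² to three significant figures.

cos θ_z = sin φ sin δ + cos φ cos δ cos h = -0.051650 + 0.586393 = 0.534743.
Flux = S₀ · cos θ_z = 1361 × 0.534743 = 727.8 W/m².

728 W/m²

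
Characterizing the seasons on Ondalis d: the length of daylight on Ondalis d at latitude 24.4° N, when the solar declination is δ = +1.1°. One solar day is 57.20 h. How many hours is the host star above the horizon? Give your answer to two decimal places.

28.76 h

cos H₀ = −tan φ · tan δ = −tan(+24.4°) × tan(+1.100°) = -0.0087, so H₀ = 1.5795 rad = 90.50°.
Daylight = 2H₀/(2π) × 57.20 h = (1.5795/π) × 57.20 = 28.76 h.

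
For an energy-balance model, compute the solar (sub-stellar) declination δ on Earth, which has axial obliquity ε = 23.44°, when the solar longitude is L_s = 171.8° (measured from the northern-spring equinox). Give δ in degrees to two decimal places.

sin δ = sin ε · sin L_s = sin 23.44° × sin 171.8° = 0.056736.
δ = arcsin(0.056736) = +3.25°.

δ = +3.25°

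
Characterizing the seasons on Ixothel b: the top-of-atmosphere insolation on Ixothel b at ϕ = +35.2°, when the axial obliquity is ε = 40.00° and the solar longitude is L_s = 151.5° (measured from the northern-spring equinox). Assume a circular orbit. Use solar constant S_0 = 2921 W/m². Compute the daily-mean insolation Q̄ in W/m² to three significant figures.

Solar declination: sin δ = sin ε · sin L_s = sin 40.00° × sin 151.5° = 0.30671, so δ = +17.861°.
cos h₀ = −tan(+35.2°) tan(+17.861°) = -0.2273, h₀ = 1.8001 rad.
Bracket: h₀ sin ϕ sin δ + cos ϕ cos δ sin h₀ = 1.8001×0.57643×0.30671 + 0.81714×0.95180×0.97382 = 0.318252 + 0.757392 = 1.075644.
Q̄ = (S_0/π) × [bracket] = (2921/π) × 1.075644 = 1000 W/m².

Q̄ ≈ 1.00e+03 W/m²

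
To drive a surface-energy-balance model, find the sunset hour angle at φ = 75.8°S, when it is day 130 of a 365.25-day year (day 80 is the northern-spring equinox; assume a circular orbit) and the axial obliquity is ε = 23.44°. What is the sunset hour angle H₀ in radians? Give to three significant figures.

H₀ = 0.00 rad

Solar longitude: λ_s = 360° × (130 − 80)/365.25 = 49.281°.
sin δ = sin 23.44° × sin 49.281° = 0.30149, so δ = +17.547°.
cos H₀ = −tan φ · tan δ = 1.2496 ≥ 1, so the Sun never rises (polar night) and H₀ = 0.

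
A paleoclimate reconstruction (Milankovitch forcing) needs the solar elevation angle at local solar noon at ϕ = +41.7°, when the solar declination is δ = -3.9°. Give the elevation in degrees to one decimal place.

44.4°

At local noon the hour angle is zero, so the zenith angle equals |ϕ − δ| = |+41.7° − (-3.900°)| = 45.600°.
Elevation = 90° − 45.600° = 44.4°.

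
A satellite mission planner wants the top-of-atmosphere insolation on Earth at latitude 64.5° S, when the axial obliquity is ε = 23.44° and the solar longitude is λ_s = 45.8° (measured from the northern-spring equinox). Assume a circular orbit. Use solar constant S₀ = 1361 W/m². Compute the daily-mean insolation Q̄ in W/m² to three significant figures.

Solar declination: sin δ = sin ε · sin λ_s = sin 23.44° × sin 45.8° = 0.28518, so δ = +16.570°.
cos H₀ = −tan(-64.5°) tan(+16.570°) = 0.6238, H₀ = 0.8972 rad.
Bracket: H₀ sin φ sin δ + cos φ cos δ sin H₀ = 0.8972×-0.90259×0.28518 + 0.43051×0.95847×0.78159 = -0.230940 + 0.322508 = 0.091568.
Q̄ = (S₀/π) × [bracket] = (1361/π) × 0.091568 = 39.67 W/m².

Q̄ ≈ 39.7 W/m²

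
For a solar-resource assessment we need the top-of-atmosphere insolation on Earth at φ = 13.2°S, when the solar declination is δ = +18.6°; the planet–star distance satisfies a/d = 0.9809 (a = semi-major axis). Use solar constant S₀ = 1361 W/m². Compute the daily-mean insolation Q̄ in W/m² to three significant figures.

Q̄ ≈ 338 W/m²

cos H₀ = −tan(-13.2°) tan(+18.600°) = 0.0789, H₀ = 1.4918 rad.
Bracket: H₀ sin φ sin δ + cos φ cos δ sin H₀ = 1.4918×-0.22835×0.31896 + 0.97358×0.94777×0.99688 = -0.108655 + 0.919851 = 0.811196.
Inverse-square distance factor (a/d)² = 0.9809² = 0.962165.
Q̄ = (S₀/π) × 0.962165 × [bracket] = (1361/π) × 0.962165 × 0.811196 = 338.1 W/m².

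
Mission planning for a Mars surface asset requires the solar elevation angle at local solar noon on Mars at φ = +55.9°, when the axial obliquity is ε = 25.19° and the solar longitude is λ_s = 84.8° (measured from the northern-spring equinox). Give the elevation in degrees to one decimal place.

59.2°

Solar declination: sin δ = sin ε · sin λ_s = sin 25.19° × sin 84.8° = 0.42387, so δ = +25.079°.
At local noon the hour angle is zero, so the zenith angle equals |φ − δ| = |+55.9° − (+25.079°)| = 30.821°.
Elevation = 90° − 30.821° = 59.2°.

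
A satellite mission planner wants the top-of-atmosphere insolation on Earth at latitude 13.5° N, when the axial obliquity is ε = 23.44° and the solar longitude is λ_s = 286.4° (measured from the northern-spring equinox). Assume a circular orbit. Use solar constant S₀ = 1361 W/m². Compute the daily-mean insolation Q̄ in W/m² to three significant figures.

Solar declination: sin δ = sin ε · sin λ_s = sin 23.44° × sin 286.4° = -0.38160, so δ = -22.433°.
cos H₀ = −tan(+13.5°) tan(-22.433°) = 0.0991, H₀ = 1.4715 rad.
Bracket: H₀ sin φ sin δ + cos φ cos δ sin H₀ = 1.4715×0.23345×-0.38160 + 0.97237×0.92433×0.99508 = -0.131088 + 0.894369 = 0.763281.
Q̄ = (S₀/π) × [bracket] = (1361/π) × 0.763281 = 330.7 W/m².

Q̄ ≈ 331 W/m²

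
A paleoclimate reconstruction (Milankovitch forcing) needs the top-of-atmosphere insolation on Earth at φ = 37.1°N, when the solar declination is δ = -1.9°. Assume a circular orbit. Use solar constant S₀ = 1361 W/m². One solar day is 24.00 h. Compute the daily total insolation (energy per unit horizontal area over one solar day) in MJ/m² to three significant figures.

28.7 MJ/m²

cos H₀ = −tan(+37.1°) tan(-1.900°) = 0.0251, H₀ = 1.5457 rad.
Bracket: H₀ sin φ sin δ + cos φ cos δ sin H₀ = 1.5457×0.60321×-0.03316 + 0.79758×0.99945×0.99969 = -0.030918 + 0.796894 = 0.765976.
Q̄ = (S₀/π) × [bracket] = (1361/π) × 0.765976 = 331.84 W/m².
Daily total = Q̄ × 24.00 h × 3600 s/h = 331.84 × 24.00 × 3600 / 10⁶ = 28.67 MJ/m².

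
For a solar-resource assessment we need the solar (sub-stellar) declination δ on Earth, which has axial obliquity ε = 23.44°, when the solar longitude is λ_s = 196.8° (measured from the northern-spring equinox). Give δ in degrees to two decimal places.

δ = -6.60°

sin δ = sin ε · sin λ_s = sin 23.44° × sin 196.8° = -0.114974.
δ = arcsin(-0.114974) = -6.60°.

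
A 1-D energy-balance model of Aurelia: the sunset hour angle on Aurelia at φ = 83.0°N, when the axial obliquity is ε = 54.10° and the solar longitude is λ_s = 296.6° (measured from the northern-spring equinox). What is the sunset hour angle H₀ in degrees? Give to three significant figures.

H₀ = 0.00°

Solar declination: sin δ = sin ε · sin λ_s = sin 54.10° × sin 296.6° = -0.72430, so δ = -46.411°.
cos H₀ = −tan φ · tan δ = 8.5556 ≥ 1, so the host star never rises (polar night) and H₀ = 0.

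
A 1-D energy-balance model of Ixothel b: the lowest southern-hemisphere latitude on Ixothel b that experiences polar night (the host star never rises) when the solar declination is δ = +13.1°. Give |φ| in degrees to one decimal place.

|φ| = 76.9°

Polar night requires cos H₀ = −tan φ tan δ ≥ 1, i.e. tan φ tan δ ≤ −1.
The boundary is |tan φ| · |tan δ| = 1, so |φ| = 90° − |δ| = 90° − 13.1° = 76.9° in the southern hemisphere.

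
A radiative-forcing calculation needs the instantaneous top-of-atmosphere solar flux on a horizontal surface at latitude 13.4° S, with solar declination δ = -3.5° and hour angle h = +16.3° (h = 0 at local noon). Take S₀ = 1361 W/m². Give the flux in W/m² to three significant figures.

1.29e+03 W/m²

cos θ_z = sin φ sin δ + cos φ cos δ cos h = 0.014148 + 0.931934 = 0.946082.
Flux = S₀ · cos θ_z = 1361 × 0.946082 = 1288 W/m².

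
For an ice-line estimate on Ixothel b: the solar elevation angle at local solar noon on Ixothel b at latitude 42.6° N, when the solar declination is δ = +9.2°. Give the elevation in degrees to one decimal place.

At local noon the hour angle is zero, so the zenith angle equals |ϕ − δ| = |+42.6° − (+9.200°)| = 33.400°.
Elevation = 90° − 33.400° = 56.6°.

56.6°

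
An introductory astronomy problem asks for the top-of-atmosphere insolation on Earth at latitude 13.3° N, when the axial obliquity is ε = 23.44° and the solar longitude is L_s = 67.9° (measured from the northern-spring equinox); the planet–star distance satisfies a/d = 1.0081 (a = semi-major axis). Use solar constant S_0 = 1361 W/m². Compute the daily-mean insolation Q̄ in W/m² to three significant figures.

Q̄ ≈ 459 W/m²

Solar declination: sin δ = sin ε · sin L_s = sin 23.44° × sin 67.9° = 0.36856, so δ = +21.627°.
cos h₀ = −tan(+13.3°) tan(+21.627°) = -0.0937, h₀ = 1.6647 rad.
Bracket: h₀ sin ϕ sin δ + cos ϕ cos δ sin h₀ = 1.6647×0.23005×0.36856 + 0.97318×0.92960×0.99560 = 0.141145 + 0.900688 = 1.041833.
Inverse-square distance factor (a/d)² = 1.0081² = 1.016266.
Q̄ = (S_0/π) × 1.016266 × [bracket] = (1361/π) × 1.016266 × 1.041833 = 458.7 W/m².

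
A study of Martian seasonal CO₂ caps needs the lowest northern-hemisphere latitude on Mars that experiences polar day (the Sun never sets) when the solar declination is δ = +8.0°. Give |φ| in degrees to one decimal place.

Polar day requires cos H₀ = −tan φ tan δ ≤ −1, i.e. tan φ tan δ ≥ 1.
The boundary is |tan φ| · |tan δ| = 1, so |φ| = 90° − |δ| = 90° − 8.0° = 82.0° in the northern hemisphere.

|φ| = 82.0°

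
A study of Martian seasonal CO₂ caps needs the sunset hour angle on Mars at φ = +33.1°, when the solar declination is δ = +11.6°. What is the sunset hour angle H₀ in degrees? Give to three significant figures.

H₀ = 97.7°

cos H₀ = −tan φ · tan δ = −tan(+33.1°) × tan(+11.600°) = -0.1338, so H₀ = 1.7050 rad = 97.69°.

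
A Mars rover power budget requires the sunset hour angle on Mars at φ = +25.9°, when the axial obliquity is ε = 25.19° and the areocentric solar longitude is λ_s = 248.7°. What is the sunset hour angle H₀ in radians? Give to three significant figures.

sin δ = sin 25.19° × sin 248.7° = -0.39655, so δ = -23.363°.
cos H₀ = −tan φ · tan δ = −tan(+25.9°) × tan(-23.363°) = 0.2097, so H₀ = 1.3595 rad = 77.89°.

H₀ = 1.36 rad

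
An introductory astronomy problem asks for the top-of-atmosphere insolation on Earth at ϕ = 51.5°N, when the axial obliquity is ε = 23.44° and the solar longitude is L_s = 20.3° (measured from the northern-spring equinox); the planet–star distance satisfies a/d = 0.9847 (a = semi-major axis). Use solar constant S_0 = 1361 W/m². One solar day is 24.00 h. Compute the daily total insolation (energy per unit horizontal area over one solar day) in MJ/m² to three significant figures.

28.9 MJ/m²

Solar declination: sin δ = sin ε · sin L_s = sin 23.44° × sin 20.3° = 0.13801, so δ = +7.933°.
cos h₀ = −tan(+51.5°) tan(+7.933°) = -0.1752, h₀ = 1.7469 rad.
Bracket: h₀ sin ϕ sin δ + cos ϕ cos δ sin h₀ = 1.7469×0.78261×0.13801 + 0.62251×0.99043×0.98454 = 0.188679 + 0.607021 = 0.795700.
Inverse-square distance factor (a/d)² = 0.9847² = 0.969634.
Q̄ = (S_0/π) × 0.969634 × [bracket] = (1361/π) × 0.969634 × 0.795700 = 334.25 W/m².
Daily total = Q̄ × 24.00 h × 3600 s/h = 334.25 × 24.00 × 3600 / 10⁶ = 28.88 MJ/m².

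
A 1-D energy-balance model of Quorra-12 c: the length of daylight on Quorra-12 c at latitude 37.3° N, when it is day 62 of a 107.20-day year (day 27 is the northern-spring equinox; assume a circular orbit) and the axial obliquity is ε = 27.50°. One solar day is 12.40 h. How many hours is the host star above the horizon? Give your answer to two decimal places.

Solar longitude: λ_s = 360° × (62 − 27)/107.20 = 117.537°.
sin δ = sin 27.50° × sin 117.537° = 0.40944, so δ = +24.169°.
cos H₀ = −tan φ · tan δ = −tan(+37.3°) × tan(+24.169°) = -0.3419, so H₀ = 1.9197 rad = 109.99°.
Daylight = 2H₀/(2π) × 12.40 h = (1.9197/π) × 12.40 = 7.58 h.

7.58 h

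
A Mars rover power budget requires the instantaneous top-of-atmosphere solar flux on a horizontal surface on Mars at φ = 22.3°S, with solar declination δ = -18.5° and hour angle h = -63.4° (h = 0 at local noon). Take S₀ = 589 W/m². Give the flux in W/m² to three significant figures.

302 W/m²

cos θ_z = sin φ sin δ + cos φ cos δ cos h = 0.120403 + 0.392863 = 0.513266.
Flux = S₀ · cos θ_z = 589 × 0.513266 = 302.3 W/m².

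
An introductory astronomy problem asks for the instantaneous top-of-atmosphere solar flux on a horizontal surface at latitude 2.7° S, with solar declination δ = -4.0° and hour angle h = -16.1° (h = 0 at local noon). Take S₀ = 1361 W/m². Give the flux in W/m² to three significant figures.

1.31e+03 W/m²

cos θ_z = sin φ sin δ + cos φ cos δ cos h = 0.003286 + 0.957375 = 0.960661.
Flux = S₀ · cos θ_z = 1361 × 0.960661 = 1307 W/m².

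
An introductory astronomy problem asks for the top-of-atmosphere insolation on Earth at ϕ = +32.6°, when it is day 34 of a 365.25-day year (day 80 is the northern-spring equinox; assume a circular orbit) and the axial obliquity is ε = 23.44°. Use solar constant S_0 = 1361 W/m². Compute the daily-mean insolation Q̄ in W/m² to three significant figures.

Q̄ ≈ 253 W/m²

Solar longitude: L_s = 360° × (34 − 80)/365.25 = -45.339°, i.e. -45.339° + 360° = 314.661°.
sin δ = sin 23.44° × sin 314.661° = -0.28294, so δ = -16.436°.
cos h₀ = −tan(+32.6°) tan(-16.436°) = 0.1887, h₀ = 1.3810 rad.
Bracket: h₀ sin ϕ sin δ + cos ϕ cos δ sin h₀ = 1.3810×0.53877×-0.28294 + 0.84245×0.95914×0.98204 = -0.210519 + 0.793515 = 0.582996.
Q̄ = (S_0/π) × [bracket] = (1361/π) × 0.582996 = 252.6 W/m².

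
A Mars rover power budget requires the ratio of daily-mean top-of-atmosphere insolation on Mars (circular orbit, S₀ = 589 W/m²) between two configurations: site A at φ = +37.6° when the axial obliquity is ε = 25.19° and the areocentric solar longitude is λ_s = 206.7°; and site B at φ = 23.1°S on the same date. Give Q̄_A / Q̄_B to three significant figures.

Q̄_A / Q̄_B ≈ 0.589

— Configuration A (φ=+37.6°):
sin δ = sin 25.19° × sin 206.7° = -0.19124, so δ = -11.025°.
cos H₀ = −tan(+37.6°) tan(-11.025°) = 0.1500, H₀ = 1.4202 rad.
Bracket: H₀ sin φ sin δ + cos φ cos δ sin H₀ = 1.4202×0.61015×-0.19124 + 0.79229×0.98154×0.98868 = -0.165716 + 0.768861 = 0.603145.
Q̄ = (S₀/π) × [bracket] = (589/π) × 0.603145 = 113.08 W/m².
— Configuration B (φ=-23.1°):
cos H₀ = −tan(-23.1°) tan(-11.025°) = -0.0831, H₀ = 1.6540 rad.
Bracket: H₀ sin φ sin δ + cos φ cos δ sin H₀ = 1.6540×-0.39234×-0.19124 + 0.91982×0.98154×0.99654 = 0.124101 + 0.899716 = 1.023817.
Q̄ = (S₀/π) × [bracket] = (589/π) × 1.023817 = 191.95 W/m².
Ratio Q̄_A / Q̄_B = 113.08 / 191.95 = 0.5891.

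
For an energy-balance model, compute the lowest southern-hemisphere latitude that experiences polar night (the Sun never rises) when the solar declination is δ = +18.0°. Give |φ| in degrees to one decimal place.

|φ| = 72.0°

Polar night requires cos H₀ = −tan φ tan δ ≥ 1, i.e. tan φ tan δ ≤ −1.
The boundary is |tan φ| · |tan δ| = 1, so |φ| = 90° − |δ| = 90° − 18.0° = 72.0° in the southern hemisphere.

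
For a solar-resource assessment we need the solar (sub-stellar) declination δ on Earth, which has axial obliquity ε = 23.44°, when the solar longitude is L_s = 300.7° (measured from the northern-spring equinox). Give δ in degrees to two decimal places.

δ = -20.00°

sin δ = sin ε · sin L_s = sin 23.44° × sin 300.7° = -0.342039.
δ = arcsin(-0.342039) = -20.00°.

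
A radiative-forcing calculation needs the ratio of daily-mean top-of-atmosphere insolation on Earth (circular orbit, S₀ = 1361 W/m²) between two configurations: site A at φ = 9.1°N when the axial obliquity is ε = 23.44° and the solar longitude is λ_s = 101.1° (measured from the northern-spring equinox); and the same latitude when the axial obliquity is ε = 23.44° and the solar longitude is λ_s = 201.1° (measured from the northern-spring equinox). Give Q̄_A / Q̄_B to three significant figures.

Q̄_A / Q̄_B ≈ 1.07

— Configuration A (φ=+9.1°):
Solar declination: sin δ = sin ε · sin λ_s = sin 23.44° × sin 101.1° = 0.39035, so δ = +22.976°.
cos H₀ = −tan(+9.1°) tan(+22.976°) = -0.0679, H₀ = 1.6388 rad.
Bracket: H₀ sin φ sin δ + cos φ cos δ sin H₀ = 1.6388×0.15816×0.39035 + 0.98741×0.92067×0.99769 = 0.101176 + 0.906979 = 1.008155.
Q̄ = (S₀/π) × [bracket] = (1361/π) × 1.008155 = 436.75 W/m².
— Configuration B (φ=+9.1°):
Solar declination: sin δ = sin ε · sin λ_s = sin 23.44° × sin 201.1° = -0.14320, so δ = -8.233°.
cos H₀ = −tan(+9.1°) tan(-8.233°) = 0.0232, H₀ = 1.5476 rad.
Bracket: H₀ sin φ sin δ + cos φ cos δ sin H₀ = 1.5476×0.15816×-0.14320 + 0.98741×0.98969×0.99973 = -0.035051 + 0.976966 = 0.941915.
Q̄ = (S₀/π) × [bracket] = (1361/π) × 0.941915 = 408.06 W/m².
Ratio Q̄_A / Q̄_B = 436.75 / 408.06 = 1.070.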